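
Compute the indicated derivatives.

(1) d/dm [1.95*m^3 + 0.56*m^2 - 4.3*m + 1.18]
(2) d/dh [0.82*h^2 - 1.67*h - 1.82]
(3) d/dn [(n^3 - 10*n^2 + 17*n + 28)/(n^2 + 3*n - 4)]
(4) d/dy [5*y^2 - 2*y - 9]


(1) = 5.85*m^2 + 1.12*m - 4.3
(2) = 1.64*h - 1.67
(3) = (n^4 + 6*n^3 - 59*n^2 + 24*n - 152)/(n^4 + 6*n^3 + n^2 - 24*n + 16)
(4) = 10*y - 2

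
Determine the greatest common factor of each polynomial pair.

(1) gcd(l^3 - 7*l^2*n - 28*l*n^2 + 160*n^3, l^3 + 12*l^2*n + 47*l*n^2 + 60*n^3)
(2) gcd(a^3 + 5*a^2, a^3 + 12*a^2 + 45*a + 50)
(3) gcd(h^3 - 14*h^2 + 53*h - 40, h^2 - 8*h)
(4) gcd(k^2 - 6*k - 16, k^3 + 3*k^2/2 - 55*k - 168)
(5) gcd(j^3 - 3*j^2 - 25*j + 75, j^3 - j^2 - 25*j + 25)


(1) = l + 5*n
(2) = a + 5
(3) = gcd((h - 8)*(h - 5)*(h - 1), h*(h - 8)) = h - 8
(4) = k - 8
(5) = j^2 - 25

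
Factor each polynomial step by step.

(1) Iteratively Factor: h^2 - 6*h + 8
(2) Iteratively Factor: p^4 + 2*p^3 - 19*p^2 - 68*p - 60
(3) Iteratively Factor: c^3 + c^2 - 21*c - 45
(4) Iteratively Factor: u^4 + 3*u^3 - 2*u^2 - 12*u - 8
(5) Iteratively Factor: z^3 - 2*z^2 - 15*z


(1) = (h - 4)*(h - 2)
(2) = (p + 2)*(p^3 - 19*p - 30) = (p + 2)*(p + 3)*(p^2 - 3*p - 10) = (p + 2)^2*(p + 3)*(p - 5)
(3) = (c + 3)*(c^2 - 2*c - 15) = (c + 3)^2*(c - 5)
(4) = (u + 2)*(u^3 + u^2 - 4*u - 4) = (u + 2)^2*(u^2 - u - 2) = (u + 1)*(u + 2)^2*(u - 2)
(5) = (z)*(z^2 - 2*z - 15) = z*(z - 5)*(z + 3)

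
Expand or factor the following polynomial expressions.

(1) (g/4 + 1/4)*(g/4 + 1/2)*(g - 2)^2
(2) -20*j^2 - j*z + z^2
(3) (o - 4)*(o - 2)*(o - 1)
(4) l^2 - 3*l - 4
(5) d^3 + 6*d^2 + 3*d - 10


(1) = g^4/16 - g^3/16 - 3*g^2/8 + g/4 + 1/2
(2) = (-5*j + z)*(4*j + z)
(3) = o^3 - 7*o^2 + 14*o - 8
(4) = (l - 4)*(l + 1)
(5) = (d - 1)*(d + 2)*(d + 5)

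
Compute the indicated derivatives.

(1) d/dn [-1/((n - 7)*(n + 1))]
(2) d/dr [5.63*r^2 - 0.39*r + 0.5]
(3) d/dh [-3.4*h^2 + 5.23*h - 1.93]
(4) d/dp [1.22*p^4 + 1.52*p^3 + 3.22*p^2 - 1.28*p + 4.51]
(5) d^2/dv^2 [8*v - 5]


(1) = 2*(n - 3)/((n - 7)^2*(n + 1)^2)
(2) = 11.26*r - 0.39
(3) = 5.23 - 6.8*h
(4) = 4.88*p^3 + 4.56*p^2 + 6.44*p - 1.28
(5) = 0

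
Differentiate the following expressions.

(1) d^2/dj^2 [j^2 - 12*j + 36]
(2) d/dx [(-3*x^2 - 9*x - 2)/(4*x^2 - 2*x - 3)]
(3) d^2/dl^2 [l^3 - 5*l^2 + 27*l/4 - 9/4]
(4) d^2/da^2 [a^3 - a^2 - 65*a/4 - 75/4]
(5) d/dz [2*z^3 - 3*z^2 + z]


(1) = 2
(2) = (42*x^2 + 34*x + 23)/(16*x^4 - 16*x^3 - 20*x^2 + 12*x + 9)
(3) = 6*l - 10
(4) = 6*a - 2
(5) = 6*z^2 - 6*z + 1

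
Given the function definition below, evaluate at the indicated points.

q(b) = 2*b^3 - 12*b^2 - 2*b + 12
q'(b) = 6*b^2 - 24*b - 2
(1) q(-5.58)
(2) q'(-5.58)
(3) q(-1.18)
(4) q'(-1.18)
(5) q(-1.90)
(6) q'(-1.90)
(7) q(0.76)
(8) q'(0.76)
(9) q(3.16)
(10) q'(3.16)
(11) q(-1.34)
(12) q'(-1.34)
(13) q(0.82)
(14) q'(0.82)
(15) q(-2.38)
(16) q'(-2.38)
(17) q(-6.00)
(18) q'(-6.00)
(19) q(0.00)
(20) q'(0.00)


(1) = -697.96
(2) = 318.74
(3) = -5.63
(4) = 34.67
(5) = -41.24
(6) = 65.26
(7) = 4.43
(8) = -16.77
(9) = -51.04
(10) = -17.93
(11) = -11.68
(12) = 40.93
(13) = 3.39
(14) = -17.65
(15) = -78.18
(16) = 89.11
(17) = -840.00
(18) = 358.00
(19) = 12.00
(20) = -2.00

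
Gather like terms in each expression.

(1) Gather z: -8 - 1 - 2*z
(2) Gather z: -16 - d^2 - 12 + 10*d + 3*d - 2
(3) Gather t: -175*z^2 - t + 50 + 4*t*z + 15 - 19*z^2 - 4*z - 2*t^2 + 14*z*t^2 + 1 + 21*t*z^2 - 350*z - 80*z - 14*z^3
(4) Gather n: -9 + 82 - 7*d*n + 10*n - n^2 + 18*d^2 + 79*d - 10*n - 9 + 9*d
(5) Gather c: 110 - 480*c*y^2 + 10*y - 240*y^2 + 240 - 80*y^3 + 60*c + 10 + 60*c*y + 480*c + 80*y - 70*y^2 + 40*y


(1) = -2*z - 9
(2) = -d^2 + 13*d - 30
(3) = t^2*(14*z - 2) + t*(21*z^2 + 4*z - 1) - 14*z^3 - 194*z^2 - 434*z + 66
(4) = 18*d^2 - 7*d*n + 88*d - n^2 + 64
(5) = c*(-480*y^2 + 60*y + 540) - 80*y^3 - 310*y^2 + 130*y + 360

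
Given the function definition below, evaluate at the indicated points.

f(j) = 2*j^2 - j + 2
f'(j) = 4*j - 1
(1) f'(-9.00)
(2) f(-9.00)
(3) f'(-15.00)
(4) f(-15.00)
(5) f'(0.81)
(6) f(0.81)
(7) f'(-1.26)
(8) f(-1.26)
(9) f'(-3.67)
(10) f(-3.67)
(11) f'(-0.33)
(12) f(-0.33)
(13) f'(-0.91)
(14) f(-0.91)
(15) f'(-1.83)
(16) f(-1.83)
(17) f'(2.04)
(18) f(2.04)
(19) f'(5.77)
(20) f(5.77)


(1) = -37.00
(2) = 173.00
(3) = -61.00
(4) = 467.00
(5) = 2.24
(6) = 2.50
(7) = -6.04
(8) = 6.44
(9) = -15.68
(10) = 32.61
(11) = -2.32
(12) = 2.55
(13) = -4.64
(14) = 4.57
(15) = -8.32
(16) = 10.53
(17) = 7.16
(18) = 8.28
(19) = 22.08
(20) = 62.82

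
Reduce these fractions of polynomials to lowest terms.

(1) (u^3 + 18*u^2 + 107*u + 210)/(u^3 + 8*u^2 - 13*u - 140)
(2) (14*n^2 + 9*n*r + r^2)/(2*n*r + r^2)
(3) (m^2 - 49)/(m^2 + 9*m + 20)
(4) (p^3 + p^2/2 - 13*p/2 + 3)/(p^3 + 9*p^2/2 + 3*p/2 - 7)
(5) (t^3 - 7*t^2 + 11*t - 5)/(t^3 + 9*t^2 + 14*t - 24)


(1) = (u + 6)/(u - 4)
(2) = (7*n + r)/r
(3) = (m^2 - 49)/(m^2 + 9*m + 20)
(4) = (2*p^3 + p^2 - 13*p + 6)/(2*p^3 + 9*p^2 + 3*p - 14)
(5) = (t^2 - 6*t + 5)/(t^2 + 10*t + 24)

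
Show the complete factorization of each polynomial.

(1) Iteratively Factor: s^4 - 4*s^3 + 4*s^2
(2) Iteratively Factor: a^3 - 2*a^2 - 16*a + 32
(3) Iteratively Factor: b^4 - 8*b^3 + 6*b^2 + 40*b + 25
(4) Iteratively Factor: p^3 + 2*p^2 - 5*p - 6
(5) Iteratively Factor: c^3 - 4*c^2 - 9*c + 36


(1) = (s)*(s^3 - 4*s^2 + 4*s) = s^2*(s^2 - 4*s + 4) = s^2*(s - 2)*(s - 2)
(2) = (a - 2)*(a^2 - 16) = (a - 2)*(a + 4)*(a - 4)
(3) = (b - 5)*(b^3 - 3*b^2 - 9*b - 5) = (b - 5)*(b + 1)*(b^2 - 4*b - 5) = (b - 5)*(b + 1)^2*(b - 5)
(4) = (p + 1)*(p^2 + p - 6) = (p - 2)*(p + 1)*(p + 3)
(5) = (c - 4)*(c^2 - 9) = (c - 4)*(c + 3)*(c - 3)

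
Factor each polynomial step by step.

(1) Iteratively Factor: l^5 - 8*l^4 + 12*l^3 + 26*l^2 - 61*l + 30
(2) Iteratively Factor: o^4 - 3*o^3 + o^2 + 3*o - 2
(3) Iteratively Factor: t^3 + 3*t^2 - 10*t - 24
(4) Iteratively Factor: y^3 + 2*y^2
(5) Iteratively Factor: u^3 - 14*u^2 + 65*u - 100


(1) = (l - 1)*(l^4 - 7*l^3 + 5*l^2 + 31*l - 30) = (l - 3)*(l - 1)*(l^3 - 4*l^2 - 7*l + 10) = (l - 3)*(l - 1)*(l + 2)*(l^2 - 6*l + 5) = (l - 5)*(l - 3)*(l - 1)*(l + 2)*(l - 1)
(2) = (o + 1)*(o^3 - 4*o^2 + 5*o - 2) = (o - 1)*(o + 1)*(o^2 - 3*o + 2) = (o - 2)*(o - 1)*(o + 1)*(o - 1)
(3) = (t + 2)*(t^2 + t - 12) = (t + 2)*(t + 4)*(t - 3)
(4) = (y)*(y^2 + 2*y) = y*(y + 2)*(y)
(5) = (u - 4)*(u^2 - 10*u + 25) = (u - 5)*(u - 4)*(u - 5)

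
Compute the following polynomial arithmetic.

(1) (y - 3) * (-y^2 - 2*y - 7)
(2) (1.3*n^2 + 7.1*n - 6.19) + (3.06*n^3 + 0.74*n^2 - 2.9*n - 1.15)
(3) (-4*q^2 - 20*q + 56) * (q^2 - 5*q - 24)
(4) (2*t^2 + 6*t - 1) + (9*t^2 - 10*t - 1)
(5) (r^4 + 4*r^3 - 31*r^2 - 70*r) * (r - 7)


(1) = -y^3 + y^2 - y + 21
(2) = 3.06*n^3 + 2.04*n^2 + 4.2*n - 7.34
(3) = -4*q^4 + 252*q^2 + 200*q - 1344
(4) = 11*t^2 - 4*t - 2
(5) = r^5 - 3*r^4 - 59*r^3 + 147*r^2 + 490*r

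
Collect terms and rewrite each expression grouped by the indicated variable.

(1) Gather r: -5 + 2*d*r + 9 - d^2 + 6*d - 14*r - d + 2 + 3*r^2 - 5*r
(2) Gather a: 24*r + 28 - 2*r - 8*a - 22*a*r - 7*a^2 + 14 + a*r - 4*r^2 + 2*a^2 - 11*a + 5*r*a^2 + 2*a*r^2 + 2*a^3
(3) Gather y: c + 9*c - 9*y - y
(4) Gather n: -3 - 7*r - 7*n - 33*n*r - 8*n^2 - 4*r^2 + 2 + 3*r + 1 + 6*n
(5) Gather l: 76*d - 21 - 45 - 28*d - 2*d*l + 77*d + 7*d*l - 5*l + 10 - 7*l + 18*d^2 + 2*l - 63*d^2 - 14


(1) = -d^2 + 5*d + 3*r^2 + r*(2*d - 19) + 6
(2) = 2*a^3 + a^2*(5*r - 5) + a*(2*r^2 - 21*r - 19) - 4*r^2 + 22*r + 42
(3) = 10*c - 10*y
(4) = -8*n^2 + n*(-33*r - 1) - 4*r^2 - 4*r
(5) = -45*d^2 + 125*d + l*(5*d - 10) - 70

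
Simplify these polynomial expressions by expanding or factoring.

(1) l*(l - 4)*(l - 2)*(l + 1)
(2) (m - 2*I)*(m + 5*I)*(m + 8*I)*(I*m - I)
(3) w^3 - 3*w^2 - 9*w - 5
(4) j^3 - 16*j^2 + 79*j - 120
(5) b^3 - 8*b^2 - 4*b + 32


(1) = l^4 - 5*l^3 + 2*l^2 + 8*l
(2) = I*m^4 - 11*m^3 - I*m^3 + 11*m^2 - 14*I*m^2 - 80*m + 14*I*m + 80
(3) = (w - 5)*(w + 1)^2
(4) = (j - 8)*(j - 5)*(j - 3)
(5) = (b - 8)*(b - 2)*(b + 2)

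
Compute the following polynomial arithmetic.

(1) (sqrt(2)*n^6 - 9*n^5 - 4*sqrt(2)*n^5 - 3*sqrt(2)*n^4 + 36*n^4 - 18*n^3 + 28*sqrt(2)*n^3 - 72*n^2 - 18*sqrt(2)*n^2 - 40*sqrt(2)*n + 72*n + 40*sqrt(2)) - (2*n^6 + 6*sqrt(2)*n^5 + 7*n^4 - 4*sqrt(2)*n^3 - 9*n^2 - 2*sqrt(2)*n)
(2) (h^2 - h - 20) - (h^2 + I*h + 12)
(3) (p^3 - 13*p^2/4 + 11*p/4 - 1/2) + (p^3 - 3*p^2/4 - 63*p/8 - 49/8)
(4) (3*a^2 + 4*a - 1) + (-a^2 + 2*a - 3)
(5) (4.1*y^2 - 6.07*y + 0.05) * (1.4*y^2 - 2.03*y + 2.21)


(1) = -2*n^6 + sqrt(2)*n^6 - 10*sqrt(2)*n^5 - 9*n^5 - 3*sqrt(2)*n^4 + 29*n^4 - 18*n^3 + 32*sqrt(2)*n^3 - 63*n^2 - 18*sqrt(2)*n^2 - 38*sqrt(2)*n + 72*n + 40*sqrt(2)
(2) = -h - I*h - 32
(3) = 2*p^3 - 4*p^2 - 41*p/8 - 53/8
(4) = 2*a^2 + 6*a - 4
(5) = 5.74*y^4 - 16.821*y^3 + 21.4531*y^2 - 13.5162*y + 0.1105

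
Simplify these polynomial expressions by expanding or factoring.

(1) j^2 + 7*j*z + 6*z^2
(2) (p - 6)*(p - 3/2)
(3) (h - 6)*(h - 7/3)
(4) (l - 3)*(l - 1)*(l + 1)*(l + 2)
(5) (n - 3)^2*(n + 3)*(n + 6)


(1) = (j + z)*(j + 6*z)
(2) = p^2 - 15*p/2 + 9
(3) = h^2 - 25*h/3 + 14
(4) = l^4 - l^3 - 7*l^2 + l + 6
(5) = n^4 + 3*n^3 - 27*n^2 - 27*n + 162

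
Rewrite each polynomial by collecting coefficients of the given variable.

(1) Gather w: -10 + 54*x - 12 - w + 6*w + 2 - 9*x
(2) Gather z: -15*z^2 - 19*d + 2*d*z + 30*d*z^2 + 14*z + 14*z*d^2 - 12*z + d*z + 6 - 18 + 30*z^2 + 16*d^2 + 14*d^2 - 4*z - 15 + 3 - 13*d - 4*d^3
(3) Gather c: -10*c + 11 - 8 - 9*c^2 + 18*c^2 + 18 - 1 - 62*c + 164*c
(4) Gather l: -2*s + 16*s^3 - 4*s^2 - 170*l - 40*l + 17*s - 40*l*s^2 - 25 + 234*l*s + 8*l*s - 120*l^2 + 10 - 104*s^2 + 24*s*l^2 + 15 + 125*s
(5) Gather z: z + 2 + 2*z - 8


(1) = 5*w + 45*x - 20
(2) = -4*d^3 + 30*d^2 - 32*d + z^2*(30*d + 15) + z*(14*d^2 + 3*d - 2) - 24
(3) = 9*c^2 + 92*c + 20
(4) = l^2*(24*s - 120) + l*(-40*s^2 + 242*s - 210) + 16*s^3 - 108*s^2 + 140*s
(5) = 3*z - 6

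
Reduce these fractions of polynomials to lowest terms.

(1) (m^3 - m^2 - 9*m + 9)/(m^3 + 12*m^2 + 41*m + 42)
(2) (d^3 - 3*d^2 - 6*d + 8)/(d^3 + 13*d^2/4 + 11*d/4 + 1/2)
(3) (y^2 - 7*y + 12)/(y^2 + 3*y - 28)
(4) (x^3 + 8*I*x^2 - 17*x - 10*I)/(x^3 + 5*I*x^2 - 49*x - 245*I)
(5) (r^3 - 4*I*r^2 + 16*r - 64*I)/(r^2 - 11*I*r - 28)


(1) = (m^2 - 4*m + 3)/(m^2 + 9*m + 14)
(2) = (4*d^2 - 20*d + 16)/(4*d^2 + 5*d + 1)
(3) = (y - 3)/(y + 7)
(4) = (x^2 + 3*I*x - 2)/(x^2 - 49)
(5) = (r^2 + 16)/(r - 7*I)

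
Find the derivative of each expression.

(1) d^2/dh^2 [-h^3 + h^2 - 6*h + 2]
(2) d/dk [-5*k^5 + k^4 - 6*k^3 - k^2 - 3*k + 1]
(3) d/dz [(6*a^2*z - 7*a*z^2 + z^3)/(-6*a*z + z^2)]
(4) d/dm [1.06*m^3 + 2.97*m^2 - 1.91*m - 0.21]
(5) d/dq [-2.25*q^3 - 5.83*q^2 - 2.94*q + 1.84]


(1) = 2 - 6*h
(2) = -25*k^4 + 4*k^3 - 18*k^2 - 2*k - 3
(3) = 1
(4) = 3.18*m^2 + 5.94*m - 1.91
(5) = -6.75*q^2 - 11.66*q - 2.94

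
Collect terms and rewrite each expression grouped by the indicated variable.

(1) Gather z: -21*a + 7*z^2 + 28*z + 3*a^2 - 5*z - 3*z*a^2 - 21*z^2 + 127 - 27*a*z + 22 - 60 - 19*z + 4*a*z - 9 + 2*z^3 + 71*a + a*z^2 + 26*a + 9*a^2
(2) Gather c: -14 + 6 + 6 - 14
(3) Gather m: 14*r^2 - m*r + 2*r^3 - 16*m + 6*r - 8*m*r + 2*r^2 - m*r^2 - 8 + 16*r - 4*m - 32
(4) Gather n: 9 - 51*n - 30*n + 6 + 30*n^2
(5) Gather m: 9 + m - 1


(1) = 12*a^2 + 76*a + 2*z^3 + z^2*(a - 14) + z*(-3*a^2 - 23*a + 4) + 80
(2) = -16
(3) = m*(-r^2 - 9*r - 20) + 2*r^3 + 16*r^2 + 22*r - 40
(4) = 30*n^2 - 81*n + 15
(5) = m + 8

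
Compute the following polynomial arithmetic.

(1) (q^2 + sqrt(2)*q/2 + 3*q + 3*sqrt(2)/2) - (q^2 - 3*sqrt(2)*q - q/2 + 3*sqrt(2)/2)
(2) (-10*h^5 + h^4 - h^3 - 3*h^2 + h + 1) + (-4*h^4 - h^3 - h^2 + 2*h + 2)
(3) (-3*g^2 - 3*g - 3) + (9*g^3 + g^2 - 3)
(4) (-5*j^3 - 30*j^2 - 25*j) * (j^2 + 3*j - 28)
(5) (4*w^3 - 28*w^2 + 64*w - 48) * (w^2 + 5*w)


(1) = 7*q/2 + 7*sqrt(2)*q/2
(2) = -10*h^5 - 3*h^4 - 2*h^3 - 4*h^2 + 3*h + 3
(3) = 9*g^3 - 2*g^2 - 3*g - 6
(4) = -5*j^5 - 45*j^4 + 25*j^3 + 765*j^2 + 700*j
(5) = 4*w^5 - 8*w^4 - 76*w^3 + 272*w^2 - 240*w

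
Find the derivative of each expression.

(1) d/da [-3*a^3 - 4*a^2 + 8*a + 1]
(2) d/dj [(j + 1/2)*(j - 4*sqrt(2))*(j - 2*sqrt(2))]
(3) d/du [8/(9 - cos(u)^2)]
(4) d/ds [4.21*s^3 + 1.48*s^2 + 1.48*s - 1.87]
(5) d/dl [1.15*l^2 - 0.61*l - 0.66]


(1) = -9*a^2 - 8*a + 8
(2) = 3*j^2 - 12*sqrt(2)*j + j - 3*sqrt(2) + 16
(3) = -16*sin(u)*cos(u)/(cos(u)^2 - 9)^2
(4) = 12.63*s^2 + 2.96*s + 1.48
(5) = 2.3*l - 0.61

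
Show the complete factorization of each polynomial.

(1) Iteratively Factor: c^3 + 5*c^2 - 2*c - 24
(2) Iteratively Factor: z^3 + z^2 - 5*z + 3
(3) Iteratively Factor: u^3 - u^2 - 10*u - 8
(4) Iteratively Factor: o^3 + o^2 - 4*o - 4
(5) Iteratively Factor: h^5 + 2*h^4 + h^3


(1) = (c + 3)*(c^2 + 2*c - 8) = (c - 2)*(c + 3)*(c + 4)
(2) = (z - 1)*(z^2 + 2*z - 3) = (z - 1)*(z + 3)*(z - 1)
(3) = (u + 1)*(u^2 - 2*u - 8) = (u - 4)*(u + 1)*(u + 2)
(4) = (o + 2)*(o^2 - o - 2) = (o - 2)*(o + 2)*(o + 1)
(5) = (h)*(h^4 + 2*h^3 + h^2) = h^2*(h^3 + 2*h^2 + h) = h^2*(h + 1)*(h^2 + h) = h^2*(h + 1)^2*(h)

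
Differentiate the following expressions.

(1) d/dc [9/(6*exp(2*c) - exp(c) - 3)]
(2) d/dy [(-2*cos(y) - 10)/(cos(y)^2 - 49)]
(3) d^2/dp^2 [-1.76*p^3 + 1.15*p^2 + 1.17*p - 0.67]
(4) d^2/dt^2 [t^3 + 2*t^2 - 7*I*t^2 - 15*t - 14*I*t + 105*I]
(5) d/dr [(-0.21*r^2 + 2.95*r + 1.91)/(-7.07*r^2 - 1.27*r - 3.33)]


(1) = (9 - 108*exp(c))*exp(c)/(-6*exp(2*c) + exp(c) + 3)^2
(2) = 2*(sin(y)^2 - 10*cos(y) - 50)*sin(y)/(cos(y)^2 - 49)^2
(3) = 2.3 - 10.56*p
(4) = 6*t + 4 - 14*I
(5) = (21.1232*r^2 + 28.406*r - 7.3978)/(49.9849*r^4 + 17.9578*r^3 + 48.6991*r^2 + 8.4582*r + 11.0889)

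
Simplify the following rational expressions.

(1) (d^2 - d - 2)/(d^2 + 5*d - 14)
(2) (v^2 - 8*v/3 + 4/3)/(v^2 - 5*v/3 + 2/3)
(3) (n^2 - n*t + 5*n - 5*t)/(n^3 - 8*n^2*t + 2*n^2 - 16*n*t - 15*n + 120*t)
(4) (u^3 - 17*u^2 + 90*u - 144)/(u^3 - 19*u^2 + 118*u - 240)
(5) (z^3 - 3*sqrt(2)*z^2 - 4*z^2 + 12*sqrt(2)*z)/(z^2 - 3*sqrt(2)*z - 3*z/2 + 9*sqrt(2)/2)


(1) = (d + 1)/(d + 7)
(2) = (v - 2)/(v - 1)
(3) = (-n + t)/(-n^2 + 8*n*t + 3*n - 24*t)
(4) = (u - 3)/(u - 5)
(5) = (2*z^2 - 8*z)/(2*z - 3)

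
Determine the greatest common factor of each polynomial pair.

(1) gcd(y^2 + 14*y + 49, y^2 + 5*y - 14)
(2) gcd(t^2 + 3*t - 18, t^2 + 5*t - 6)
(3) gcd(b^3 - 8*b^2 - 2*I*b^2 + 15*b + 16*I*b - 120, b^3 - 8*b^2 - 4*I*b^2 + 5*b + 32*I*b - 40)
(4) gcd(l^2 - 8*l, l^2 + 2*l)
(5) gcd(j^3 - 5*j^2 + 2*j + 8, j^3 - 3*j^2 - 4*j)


(1) = y + 7
(2) = t + 6
(3) = gcd((b - 8)*(b - 5*I)*(b + 3*I), (b - 8)*(b - 5*I)*(b + I)) = b^2 + b*(-8 - 5*I) + 40*I
(4) = l
(5) = gcd((j - 4)*(j - 2)*(j + 1), j*(j - 4)*(j + 1)) = j^2 - 3*j - 4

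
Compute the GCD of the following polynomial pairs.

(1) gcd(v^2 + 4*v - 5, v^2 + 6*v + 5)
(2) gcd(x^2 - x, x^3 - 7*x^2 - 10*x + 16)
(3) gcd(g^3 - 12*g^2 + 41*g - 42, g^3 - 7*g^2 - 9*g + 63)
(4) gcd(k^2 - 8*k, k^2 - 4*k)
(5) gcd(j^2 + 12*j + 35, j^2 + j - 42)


(1) = gcd((v - 1)*(v + 5), (v + 1)*(v + 5)) = v + 5
(2) = gcd(x*(x - 1), (x - 8)*(x - 1)*(x + 2)) = x - 1
(3) = gcd((g - 7)*(g - 3)*(g - 2), (g - 7)*(g - 3)*(g + 3)) = g^2 - 10*g + 21
(4) = k
(5) = gcd((j + 5)*(j + 7), (j - 6)*(j + 7)) = j + 7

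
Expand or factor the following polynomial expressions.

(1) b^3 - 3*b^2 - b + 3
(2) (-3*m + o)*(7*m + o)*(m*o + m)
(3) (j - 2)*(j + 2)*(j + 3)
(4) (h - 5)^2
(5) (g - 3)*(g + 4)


(1) = (b - 3)*(b - 1)*(b + 1)
(2) = -21*m^3*o - 21*m^3 + 4*m^2*o^2 + 4*m^2*o + m*o^3 + m*o^2
(3) = j^3 + 3*j^2 - 4*j - 12
(4) = h^2 - 10*h + 25
(5) = g^2 + g - 12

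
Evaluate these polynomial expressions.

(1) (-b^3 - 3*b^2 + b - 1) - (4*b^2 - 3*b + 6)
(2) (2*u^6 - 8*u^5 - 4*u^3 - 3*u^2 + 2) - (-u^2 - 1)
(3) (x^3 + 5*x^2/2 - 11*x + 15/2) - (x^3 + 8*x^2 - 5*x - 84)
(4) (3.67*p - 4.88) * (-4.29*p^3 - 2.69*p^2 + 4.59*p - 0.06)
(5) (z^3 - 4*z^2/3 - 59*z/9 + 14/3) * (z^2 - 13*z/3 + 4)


(1) = -b^3 - 7*b^2 + 4*b - 7
(2) = 2*u^6 - 8*u^5 - 4*u^3 - 2*u^2 + 3
(3) = -11*x^2/2 - 6*x + 183/2
(4) = -15.7443*p^4 + 11.0629*p^3 + 29.9725*p^2 - 22.6194*p + 0.2928
(5) = z^5 - 17*z^4/3 + 29*z^3/9 + 749*z^2/27 - 418*z/9 + 56/3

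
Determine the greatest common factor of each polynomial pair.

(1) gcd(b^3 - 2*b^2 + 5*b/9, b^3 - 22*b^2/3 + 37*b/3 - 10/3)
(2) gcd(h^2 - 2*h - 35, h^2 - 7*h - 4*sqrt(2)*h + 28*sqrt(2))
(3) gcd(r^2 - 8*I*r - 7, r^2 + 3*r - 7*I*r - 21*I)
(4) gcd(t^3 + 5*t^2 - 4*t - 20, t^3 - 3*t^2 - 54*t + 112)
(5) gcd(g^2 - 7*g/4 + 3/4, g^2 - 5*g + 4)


(1) = b - 1/3
(2) = h - 7
(3) = r - 7*I
(4) = gcd((t - 2)*(t + 2)*(t + 5), (t - 8)*(t - 2)*(t + 7)) = t - 2
(5) = gcd((g - 1)*(g - 3/4), (g - 4)*(g - 1)) = g - 1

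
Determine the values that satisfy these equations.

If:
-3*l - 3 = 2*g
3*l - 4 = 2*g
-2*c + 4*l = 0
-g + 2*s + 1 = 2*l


Then:
c = 1/3
g = -7/4
l = 1/6
s = -29/24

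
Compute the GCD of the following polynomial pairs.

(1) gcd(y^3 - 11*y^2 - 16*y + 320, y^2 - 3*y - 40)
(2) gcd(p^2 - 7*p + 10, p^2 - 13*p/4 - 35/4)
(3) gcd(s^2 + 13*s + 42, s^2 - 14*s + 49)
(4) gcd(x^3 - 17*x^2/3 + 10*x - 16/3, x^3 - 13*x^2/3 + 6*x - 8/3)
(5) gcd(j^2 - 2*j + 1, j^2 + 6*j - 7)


(1) = y^2 - 3*y - 40
(2) = p - 5
(3) = 1
(4) = gcd((x - 8/3)*(x - 2)*(x - 1), (x - 2)*(x - 4/3)*(x - 1)) = x^2 - 3*x + 2
(5) = j - 1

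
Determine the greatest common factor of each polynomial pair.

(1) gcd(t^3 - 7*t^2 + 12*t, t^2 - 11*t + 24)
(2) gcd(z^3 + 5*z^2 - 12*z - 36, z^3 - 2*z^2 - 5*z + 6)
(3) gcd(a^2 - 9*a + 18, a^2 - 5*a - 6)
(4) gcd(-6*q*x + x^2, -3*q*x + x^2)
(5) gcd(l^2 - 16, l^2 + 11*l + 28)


(1) = gcd(t*(t - 4)*(t - 3), (t - 8)*(t - 3)) = t - 3
(2) = gcd((z - 3)*(z + 2)*(z + 6), (z - 3)*(z - 1)*(z + 2)) = z^2 - z - 6
(3) = a - 6
(4) = x
(5) = l + 4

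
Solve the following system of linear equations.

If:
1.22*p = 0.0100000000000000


Then:
p = 0.01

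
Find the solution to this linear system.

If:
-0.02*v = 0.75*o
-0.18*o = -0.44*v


Then:
o = 0.00
v = 0.00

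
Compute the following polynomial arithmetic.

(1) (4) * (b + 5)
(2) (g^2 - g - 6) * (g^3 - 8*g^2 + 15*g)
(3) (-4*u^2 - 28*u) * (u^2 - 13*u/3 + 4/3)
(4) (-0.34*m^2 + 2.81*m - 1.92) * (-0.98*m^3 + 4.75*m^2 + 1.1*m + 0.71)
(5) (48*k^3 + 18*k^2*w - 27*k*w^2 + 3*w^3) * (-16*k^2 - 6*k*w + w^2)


(1) = 4*b + 20
(2) = g^5 - 9*g^4 + 17*g^3 + 33*g^2 - 90*g
(3) = -4*u^4 - 32*u^3/3 + 116*u^2 - 112*u/3
(4) = 0.3332*m^5 - 4.3688*m^4 + 14.8551*m^3 - 6.2704*m^2 - 0.1169*m - 1.3632
(5) = -768*k^5 - 576*k^4*w + 372*k^3*w^2 + 132*k^2*w^3 - 45*k*w^4 + 3*w^5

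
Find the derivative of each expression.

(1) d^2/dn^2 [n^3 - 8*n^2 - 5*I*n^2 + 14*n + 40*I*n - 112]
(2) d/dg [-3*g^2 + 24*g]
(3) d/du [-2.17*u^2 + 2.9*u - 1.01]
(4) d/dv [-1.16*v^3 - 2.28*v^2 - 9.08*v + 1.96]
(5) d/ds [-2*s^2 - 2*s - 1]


(1) = 6*n - 16 - 10*I
(2) = 24 - 6*g
(3) = 2.9 - 4.34*u
(4) = -3.48*v^2 - 4.56*v - 9.08
(5) = -4*s - 2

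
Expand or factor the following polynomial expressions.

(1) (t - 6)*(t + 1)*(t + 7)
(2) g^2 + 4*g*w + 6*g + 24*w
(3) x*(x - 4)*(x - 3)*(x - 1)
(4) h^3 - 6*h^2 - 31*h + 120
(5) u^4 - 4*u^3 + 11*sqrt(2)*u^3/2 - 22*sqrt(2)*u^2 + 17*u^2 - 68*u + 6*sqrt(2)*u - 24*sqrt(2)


(1) = t^3 + 2*t^2 - 41*t - 42
(2) = (g + 6)*(g + 4*w)
(3) = x^4 - 8*x^3 + 19*x^2 - 12*x
(4) = (h - 8)*(h - 3)*(h + 5)
(5) = (u - 4)*(u + sqrt(2)/2)*(u + 2*sqrt(2))*(u + 3*sqrt(2))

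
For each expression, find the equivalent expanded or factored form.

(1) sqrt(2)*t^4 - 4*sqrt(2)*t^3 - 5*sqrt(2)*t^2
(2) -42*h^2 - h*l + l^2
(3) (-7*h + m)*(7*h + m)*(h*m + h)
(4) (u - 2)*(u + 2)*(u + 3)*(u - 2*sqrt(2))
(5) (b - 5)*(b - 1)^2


(1) = t^2*(t - 5)*(sqrt(2)*t + sqrt(2))
(2) = (-7*h + l)*(6*h + l)
(3) = -49*h^3*m - 49*h^3 + h*m^3 + h*m^2
(4) = u^4 - 2*sqrt(2)*u^3 + 3*u^3 - 6*sqrt(2)*u^2 - 4*u^2 - 12*u + 8*sqrt(2)*u + 24*sqrt(2)
(5) = b^3 - 7*b^2 + 11*b - 5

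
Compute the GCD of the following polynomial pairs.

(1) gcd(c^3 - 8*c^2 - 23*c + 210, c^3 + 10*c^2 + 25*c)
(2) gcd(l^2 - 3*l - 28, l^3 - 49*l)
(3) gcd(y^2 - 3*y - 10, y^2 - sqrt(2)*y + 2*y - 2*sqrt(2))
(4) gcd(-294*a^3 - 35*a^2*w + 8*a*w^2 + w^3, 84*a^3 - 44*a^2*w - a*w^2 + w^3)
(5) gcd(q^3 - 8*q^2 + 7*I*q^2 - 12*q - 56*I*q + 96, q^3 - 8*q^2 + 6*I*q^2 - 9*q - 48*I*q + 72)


(1) = gcd((c - 7)*(c - 6)*(c + 5), c*(c + 5)^2) = c + 5
(2) = gcd((l - 7)*(l + 4), l*(l - 7)*(l + 7)) = l - 7
(3) = gcd((y - 5)*(y + 2), (y + 2)*(y - sqrt(2))) = y + 2
(4) = gcd((-6*a + w)*(7*a + w)^2, (-6*a + w)*(-2*a + w)*(7*a + w)) = -42*a^2 + a*w + w^2
(5) = q^2 + q*(-8 + 3*I) - 24*I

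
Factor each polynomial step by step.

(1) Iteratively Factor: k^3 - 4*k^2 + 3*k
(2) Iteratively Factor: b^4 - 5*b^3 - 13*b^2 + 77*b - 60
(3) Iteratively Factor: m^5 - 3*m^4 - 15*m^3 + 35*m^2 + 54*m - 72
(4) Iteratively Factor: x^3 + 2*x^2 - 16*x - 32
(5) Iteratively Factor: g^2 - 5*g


(1) = (k - 3)*(k^2 - k) = k*(k - 3)*(k - 1)
(2) = (b + 4)*(b^3 - 9*b^2 + 23*b - 15) = (b - 1)*(b + 4)*(b^2 - 8*b + 15) = (b - 5)*(b - 1)*(b + 4)*(b - 3)
(3) = (m + 3)*(m^4 - 6*m^3 + 3*m^2 + 26*m - 24) = (m - 1)*(m + 3)*(m^3 - 5*m^2 - 2*m + 24) = (m - 1)*(m + 2)*(m + 3)*(m^2 - 7*m + 12) = (m - 4)*(m - 1)*(m + 2)*(m + 3)*(m - 3)
(4) = (x + 2)*(x^2 - 16) = (x + 2)*(x + 4)*(x - 4)
(5) = (g)*(g - 5)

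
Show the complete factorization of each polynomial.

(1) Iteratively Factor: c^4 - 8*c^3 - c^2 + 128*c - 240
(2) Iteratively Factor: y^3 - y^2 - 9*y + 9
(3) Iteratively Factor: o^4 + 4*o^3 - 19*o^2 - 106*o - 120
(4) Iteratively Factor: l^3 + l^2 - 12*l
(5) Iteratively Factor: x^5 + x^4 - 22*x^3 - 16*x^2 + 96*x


(1) = (c - 4)*(c^3 - 4*c^2 - 17*c + 60) = (c - 4)*(c - 3)*(c^2 - c - 20) = (c - 5)*(c - 4)*(c - 3)*(c + 4)
(2) = (y + 3)*(y^2 - 4*y + 3) = (y - 1)*(y + 3)*(y - 3)
(3) = (o + 4)*(o^3 - 19*o - 30) = (o - 5)*(o + 4)*(o^2 + 5*o + 6) = (o - 5)*(o + 3)*(o + 4)*(o + 2)
(4) = (l)*(l^2 + l - 12) = l*(l + 4)*(l - 3)
(5) = (x)*(x^4 + x^3 - 22*x^2 - 16*x + 96) = x*(x - 4)*(x^3 + 5*x^2 - 2*x - 24) = x*(x - 4)*(x - 2)*(x^2 + 7*x + 12) = x*(x - 4)*(x - 2)*(x + 3)*(x + 4)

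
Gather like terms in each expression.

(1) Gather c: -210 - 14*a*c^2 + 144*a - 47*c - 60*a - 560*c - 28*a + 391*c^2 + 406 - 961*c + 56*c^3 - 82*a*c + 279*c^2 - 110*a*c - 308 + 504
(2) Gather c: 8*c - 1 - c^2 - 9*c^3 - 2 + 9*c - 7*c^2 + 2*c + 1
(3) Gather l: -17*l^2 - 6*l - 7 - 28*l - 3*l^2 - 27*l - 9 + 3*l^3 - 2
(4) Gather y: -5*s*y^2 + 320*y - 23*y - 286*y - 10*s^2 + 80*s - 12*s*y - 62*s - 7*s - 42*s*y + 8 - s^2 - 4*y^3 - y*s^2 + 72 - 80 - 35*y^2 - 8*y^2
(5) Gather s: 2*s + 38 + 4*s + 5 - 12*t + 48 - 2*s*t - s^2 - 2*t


(1) = 56*a + 56*c^3 + c^2*(670 - 14*a) + c*(-192*a - 1568) + 392
(2) = -9*c^3 - 8*c^2 + 19*c - 2
(3) = 3*l^3 - 20*l^2 - 61*l - 18
(4) = -11*s^2 + 11*s - 4*y^3 + y^2*(-5*s - 43) + y*(-s^2 - 54*s + 11)
(5) = -s^2 + s*(6 - 2*t) - 14*t + 91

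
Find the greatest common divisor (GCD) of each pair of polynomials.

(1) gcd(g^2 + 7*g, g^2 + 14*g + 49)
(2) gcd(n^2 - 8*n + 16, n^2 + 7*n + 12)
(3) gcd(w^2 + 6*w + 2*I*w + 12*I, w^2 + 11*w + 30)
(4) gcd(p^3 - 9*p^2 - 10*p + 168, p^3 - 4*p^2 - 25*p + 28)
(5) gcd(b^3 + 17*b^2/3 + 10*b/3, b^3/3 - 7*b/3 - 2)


(1) = gcd(g*(g + 7), (g + 7)^2) = g + 7
(2) = 1
(3) = w + 6
(4) = p^2 - 3*p - 28
(5) = 1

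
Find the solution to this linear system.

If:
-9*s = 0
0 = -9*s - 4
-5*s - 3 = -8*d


Then:
No Solution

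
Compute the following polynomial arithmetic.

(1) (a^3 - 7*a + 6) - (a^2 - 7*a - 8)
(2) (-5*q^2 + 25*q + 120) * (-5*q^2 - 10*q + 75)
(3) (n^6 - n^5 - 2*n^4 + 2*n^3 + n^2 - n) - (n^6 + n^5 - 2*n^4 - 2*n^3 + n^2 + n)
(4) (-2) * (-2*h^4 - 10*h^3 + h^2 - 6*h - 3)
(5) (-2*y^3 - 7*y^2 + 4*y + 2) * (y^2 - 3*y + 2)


(1) = a^3 - a^2 + 14
(2) = 25*q^4 - 75*q^3 - 1225*q^2 + 675*q + 9000
(3) = -2*n^5 + 4*n^3 - 2*n
(4) = 4*h^4 + 20*h^3 - 2*h^2 + 12*h + 6
(5) = -2*y^5 - y^4 + 21*y^3 - 24*y^2 + 2*y + 4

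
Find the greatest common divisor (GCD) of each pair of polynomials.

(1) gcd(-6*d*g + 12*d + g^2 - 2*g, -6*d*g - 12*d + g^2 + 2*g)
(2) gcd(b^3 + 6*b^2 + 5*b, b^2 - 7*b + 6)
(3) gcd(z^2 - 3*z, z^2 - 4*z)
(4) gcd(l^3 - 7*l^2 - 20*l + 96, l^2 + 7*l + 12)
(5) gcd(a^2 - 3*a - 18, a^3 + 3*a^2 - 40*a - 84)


(1) = 6*d - g
(2) = 1
(3) = z
(4) = gcd((l - 8)*(l - 3)*(l + 4), (l + 3)*(l + 4)) = l + 4
(5) = gcd((a - 6)*(a + 3), (a - 6)*(a + 2)*(a + 7)) = a - 6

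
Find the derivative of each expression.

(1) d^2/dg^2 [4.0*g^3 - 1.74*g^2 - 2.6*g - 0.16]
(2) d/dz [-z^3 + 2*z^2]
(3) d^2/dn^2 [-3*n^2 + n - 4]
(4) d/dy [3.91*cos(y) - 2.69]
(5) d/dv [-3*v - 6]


(1) = 24.0*g - 3.48
(2) = z*(4 - 3*z)
(3) = -6
(4) = -3.91*sin(y)
(5) = -3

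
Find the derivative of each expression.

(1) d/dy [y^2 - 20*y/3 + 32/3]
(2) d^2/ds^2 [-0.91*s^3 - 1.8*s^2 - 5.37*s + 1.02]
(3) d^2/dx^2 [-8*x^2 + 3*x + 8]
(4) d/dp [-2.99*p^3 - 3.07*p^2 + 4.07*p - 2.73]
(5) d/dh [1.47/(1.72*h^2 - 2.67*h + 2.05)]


(1) = 2*y - 20/3
(2) = -5.46*s - 3.6
(3) = -16
(4) = -8.97*p^2 - 6.14*p + 4.07
(5) = (3.9249 - 5.0568*h)/(1.72*h^2 - 2.67*h + 2.05)^2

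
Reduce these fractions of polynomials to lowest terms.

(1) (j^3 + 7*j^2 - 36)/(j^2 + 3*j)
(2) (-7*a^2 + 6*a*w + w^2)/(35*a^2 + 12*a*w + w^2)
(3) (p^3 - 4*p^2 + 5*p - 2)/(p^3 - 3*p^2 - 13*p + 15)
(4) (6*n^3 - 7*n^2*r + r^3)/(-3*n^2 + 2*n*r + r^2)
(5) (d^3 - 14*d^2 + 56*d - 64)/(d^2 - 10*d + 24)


(1) = (j^2 + 4*j - 12)/j
(2) = (-a + w)/(5*a + w)
(3) = (p^2 - 3*p + 2)/(p^2 - 2*p - 15)
(4) = -2*n + r
(5) = (d^2 - 10*d + 16)/(d - 6)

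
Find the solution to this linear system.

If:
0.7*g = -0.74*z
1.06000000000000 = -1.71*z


Then:
g = 0.66
z = -0.62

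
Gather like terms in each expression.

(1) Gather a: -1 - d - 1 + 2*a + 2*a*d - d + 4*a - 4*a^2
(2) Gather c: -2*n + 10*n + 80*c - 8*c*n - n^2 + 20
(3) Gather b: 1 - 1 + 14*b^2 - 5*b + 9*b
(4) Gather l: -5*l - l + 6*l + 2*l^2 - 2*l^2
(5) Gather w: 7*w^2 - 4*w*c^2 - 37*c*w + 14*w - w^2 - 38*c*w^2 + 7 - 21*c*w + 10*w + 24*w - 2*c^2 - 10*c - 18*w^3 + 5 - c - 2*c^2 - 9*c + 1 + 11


(1) = -4*a^2 + a*(2*d + 6) - 2*d - 2
(2) = c*(80 - 8*n) - n^2 + 8*n + 20
(3) = 14*b^2 + 4*b
(4) = 0
(5) = -4*c^2 - 20*c - 18*w^3 + w^2*(6 - 38*c) + w*(-4*c^2 - 58*c + 48) + 24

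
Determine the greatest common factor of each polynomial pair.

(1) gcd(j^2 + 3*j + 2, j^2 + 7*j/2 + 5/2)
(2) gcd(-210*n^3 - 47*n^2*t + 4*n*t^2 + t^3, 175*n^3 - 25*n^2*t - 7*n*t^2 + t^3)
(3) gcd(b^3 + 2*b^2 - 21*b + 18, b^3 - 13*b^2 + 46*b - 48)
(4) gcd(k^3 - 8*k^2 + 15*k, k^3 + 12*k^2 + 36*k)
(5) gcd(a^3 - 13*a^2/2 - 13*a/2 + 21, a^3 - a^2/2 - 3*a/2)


(1) = j + 1
(2) = -35*n^2 - 2*n*t + t^2
(3) = gcd((b - 3)*(b - 1)*(b + 6), (b - 8)*(b - 3)*(b - 2)) = b - 3
(4) = k
(5) = a - 3/2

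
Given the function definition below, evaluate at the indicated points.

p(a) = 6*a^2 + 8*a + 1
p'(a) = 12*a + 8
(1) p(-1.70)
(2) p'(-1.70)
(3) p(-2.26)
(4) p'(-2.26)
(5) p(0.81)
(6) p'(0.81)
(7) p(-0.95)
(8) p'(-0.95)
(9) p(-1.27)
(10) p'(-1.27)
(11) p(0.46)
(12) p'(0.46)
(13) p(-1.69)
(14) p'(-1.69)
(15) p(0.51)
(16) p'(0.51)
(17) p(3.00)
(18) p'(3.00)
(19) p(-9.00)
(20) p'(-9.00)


(1) = 4.74
(2) = -12.40
(3) = 13.57
(4) = -19.12
(5) = 11.42
(6) = 17.72
(7) = -1.18
(8) = -3.40
(9) = 0.52
(10) = -7.24
(11) = 5.95
(12) = 13.52
(13) = 4.62
(14) = -12.28
(15) = 6.64
(16) = 14.12
(17) = 79.00
(18) = 44.00
(19) = 415.00
(20) = -100.00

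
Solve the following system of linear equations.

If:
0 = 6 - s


Then:
s = 6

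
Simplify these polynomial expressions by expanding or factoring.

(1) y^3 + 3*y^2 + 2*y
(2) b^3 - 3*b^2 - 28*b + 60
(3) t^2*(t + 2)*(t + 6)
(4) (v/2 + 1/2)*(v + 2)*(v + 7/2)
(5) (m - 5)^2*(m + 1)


(1) = y*(y + 1)*(y + 2)
(2) = (b - 6)*(b - 2)*(b + 5)
(3) = t^4 + 8*t^3 + 12*t^2
(4) = v^3/2 + 13*v^2/4 + 25*v/4 + 7/2
(5) = m^3 - 9*m^2 + 15*m + 25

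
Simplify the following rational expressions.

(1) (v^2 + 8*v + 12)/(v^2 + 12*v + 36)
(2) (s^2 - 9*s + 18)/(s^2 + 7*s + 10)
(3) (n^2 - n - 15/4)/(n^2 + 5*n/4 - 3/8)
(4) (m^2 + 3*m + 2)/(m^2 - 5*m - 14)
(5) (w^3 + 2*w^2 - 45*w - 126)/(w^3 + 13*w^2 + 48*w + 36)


(1) = (v + 2)/(v + 6)
(2) = (s^2 - 9*s + 18)/(s^2 + 7*s + 10)
(3) = (4*n - 10)/(4*n - 1)
(4) = (m + 1)/(m - 7)
(5) = (w^2 - 4*w - 21)/(w^2 + 7*w + 6)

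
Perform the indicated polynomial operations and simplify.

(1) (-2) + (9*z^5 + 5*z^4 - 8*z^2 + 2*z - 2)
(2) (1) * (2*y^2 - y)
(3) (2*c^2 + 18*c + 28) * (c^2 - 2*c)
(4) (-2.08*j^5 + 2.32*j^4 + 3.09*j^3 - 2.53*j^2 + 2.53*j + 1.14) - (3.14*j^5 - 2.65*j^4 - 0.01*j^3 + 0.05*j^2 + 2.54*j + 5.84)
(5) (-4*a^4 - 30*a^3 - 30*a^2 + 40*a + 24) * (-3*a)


(1) = 9*z^5 + 5*z^4 - 8*z^2 + 2*z - 4
(2) = 2*y^2 - y
(3) = 2*c^4 + 14*c^3 - 8*c^2 - 56*c
(4) = -5.22*j^5 + 4.97*j^4 + 3.1*j^3 - 2.58*j^2 - 0.01*j - 4.7
(5) = 12*a^5 + 90*a^4 + 90*a^3 - 120*a^2 - 72*a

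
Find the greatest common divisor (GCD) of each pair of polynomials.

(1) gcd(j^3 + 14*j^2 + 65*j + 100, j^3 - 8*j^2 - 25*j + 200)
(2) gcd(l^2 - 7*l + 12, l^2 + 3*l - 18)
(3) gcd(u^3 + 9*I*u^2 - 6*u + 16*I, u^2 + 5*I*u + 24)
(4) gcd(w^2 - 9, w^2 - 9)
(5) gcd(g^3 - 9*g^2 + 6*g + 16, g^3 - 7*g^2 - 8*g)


(1) = j + 5
(2) = gcd((l - 4)*(l - 3), (l - 3)*(l + 6)) = l - 3
(3) = gcd((u - I)*(u + 2*I)*(u + 8*I), (u - 3*I)*(u + 8*I)) = u + 8*I
(4) = w^2 - 9
(5) = gcd((g - 8)*(g - 2)*(g + 1), g*(g - 8)*(g + 1)) = g^2 - 7*g - 8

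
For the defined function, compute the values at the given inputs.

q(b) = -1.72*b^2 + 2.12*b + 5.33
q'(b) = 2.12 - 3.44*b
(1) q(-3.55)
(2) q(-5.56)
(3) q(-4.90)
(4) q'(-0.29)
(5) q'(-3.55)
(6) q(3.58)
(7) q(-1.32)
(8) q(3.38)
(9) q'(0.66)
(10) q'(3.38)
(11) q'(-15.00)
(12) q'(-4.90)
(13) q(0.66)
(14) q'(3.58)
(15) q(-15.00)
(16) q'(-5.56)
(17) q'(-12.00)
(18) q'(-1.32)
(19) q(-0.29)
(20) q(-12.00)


(1) = -23.87
(2) = -59.63
(3) = -46.36
(4) = 3.12
(5) = 14.33
(6) = -9.12
(7) = -0.47
(8) = -7.15
(9) = -0.15
(10) = -9.51
(11) = 53.72
(12) = 18.98
(13) = 5.98
(14) = -10.20
(15) = -413.47
(16) = 21.25
(17) = 43.40
(18) = 6.66
(19) = 4.57
(20) = -267.79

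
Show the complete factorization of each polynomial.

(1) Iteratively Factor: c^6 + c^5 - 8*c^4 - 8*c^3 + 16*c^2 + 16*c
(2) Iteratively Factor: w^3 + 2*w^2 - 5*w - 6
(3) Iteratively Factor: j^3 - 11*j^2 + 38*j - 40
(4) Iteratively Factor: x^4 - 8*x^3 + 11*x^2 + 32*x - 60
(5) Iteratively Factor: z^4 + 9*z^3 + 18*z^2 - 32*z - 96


(1) = (c + 2)*(c^5 - c^4 - 6*c^3 + 4*c^2 + 8*c) = c*(c + 2)*(c^4 - c^3 - 6*c^2 + 4*c + 8) = c*(c + 2)^2*(c^3 - 3*c^2 + 4) = c*(c + 1)*(c + 2)^2*(c^2 - 4*c + 4) = c*(c - 2)*(c + 1)*(c + 2)^2*(c - 2)
(2) = (w + 3)*(w^2 - w - 2) = (w - 2)*(w + 3)*(w + 1)
(3) = (j - 5)*(j^2 - 6*j + 8) = (j - 5)*(j - 2)*(j - 4)
(4) = (x + 2)*(x^3 - 10*x^2 + 31*x - 30) = (x - 3)*(x + 2)*(x^2 - 7*x + 10) = (x - 5)*(x - 3)*(x + 2)*(x - 2)
(5) = (z + 3)*(z^3 + 6*z^2 - 32) = (z - 2)*(z + 3)*(z^2 + 8*z + 16) = (z - 2)*(z + 3)*(z + 4)*(z + 4)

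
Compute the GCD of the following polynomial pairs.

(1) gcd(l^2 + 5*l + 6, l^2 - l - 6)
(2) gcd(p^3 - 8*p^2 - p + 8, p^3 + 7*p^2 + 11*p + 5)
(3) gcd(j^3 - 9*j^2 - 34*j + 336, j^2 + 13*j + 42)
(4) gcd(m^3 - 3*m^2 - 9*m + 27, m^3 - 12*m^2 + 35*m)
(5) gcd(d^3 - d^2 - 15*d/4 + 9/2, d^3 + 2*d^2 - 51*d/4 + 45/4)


(1) = l + 2
(2) = gcd((p - 8)*(p - 1)*(p + 1), (p + 1)^2*(p + 5)) = p + 1
(3) = j + 6
(4) = 1
(5) = d^2 - 3*d + 9/4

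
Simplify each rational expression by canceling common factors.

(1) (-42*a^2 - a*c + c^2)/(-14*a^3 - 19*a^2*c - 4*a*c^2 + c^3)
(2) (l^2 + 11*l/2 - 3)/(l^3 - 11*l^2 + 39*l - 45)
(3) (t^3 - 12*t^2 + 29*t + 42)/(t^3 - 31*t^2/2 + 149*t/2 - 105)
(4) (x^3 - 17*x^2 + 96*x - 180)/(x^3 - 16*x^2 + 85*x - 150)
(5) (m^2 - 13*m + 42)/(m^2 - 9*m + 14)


(1) = (6*a + c)/(2*a^2 + 3*a*c + c^2)
(2) = (2*l^2 + 11*l - 6)/(2*l^3 - 22*l^2 + 78*l - 90)
(3) = (2*t + 2)/(2*t - 5)
(4) = (x - 6)/(x - 5)
(5) = (m - 6)/(m - 2)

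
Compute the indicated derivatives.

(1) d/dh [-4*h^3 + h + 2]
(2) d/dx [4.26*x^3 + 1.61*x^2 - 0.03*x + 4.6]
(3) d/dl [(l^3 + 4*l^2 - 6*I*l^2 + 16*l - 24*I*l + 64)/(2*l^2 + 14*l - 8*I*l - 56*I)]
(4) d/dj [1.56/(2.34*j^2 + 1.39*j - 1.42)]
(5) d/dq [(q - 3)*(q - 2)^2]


(1) = 1 - 12*h^2
(2) = 12.78*x^2 + 3.22*x - 0.03
(3) = (l^4 + l^3*(14 - 8*I) + l^2*(-12 - 118*I) + l*(-464 - 224*I) - 1120 - 192*I)/(2*l^4 + l^3*(28 - 16*I) + l^2*(66 - 224*I) + l*(-448 - 784*I) - 1568)
(4) = (-7.3008*j - 2.1684)/(2.34*j^2 + 1.39*j - 1.42)^2
(5) = (q - 2)*(3*q - 8)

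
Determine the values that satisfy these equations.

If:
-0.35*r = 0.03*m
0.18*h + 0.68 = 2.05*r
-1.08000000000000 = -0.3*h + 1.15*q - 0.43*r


Then:
h = 11.3888888888889*r - 3.77777777777778
m = -11.6666666666667*r
q = 3.34492753623188*r - 1.92463768115942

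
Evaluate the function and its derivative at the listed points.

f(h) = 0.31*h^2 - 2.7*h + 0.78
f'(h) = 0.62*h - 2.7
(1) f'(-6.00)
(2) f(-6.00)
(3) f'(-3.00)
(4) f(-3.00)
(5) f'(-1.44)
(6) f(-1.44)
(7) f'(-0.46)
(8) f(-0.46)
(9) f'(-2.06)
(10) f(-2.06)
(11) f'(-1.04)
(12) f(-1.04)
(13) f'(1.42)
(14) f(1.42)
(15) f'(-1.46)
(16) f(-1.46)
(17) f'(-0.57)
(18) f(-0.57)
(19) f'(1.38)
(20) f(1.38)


(1) = -6.42
(2) = 28.14
(3) = -4.56
(4) = 11.67
(5) = -3.59
(6) = 5.31
(7) = -2.99
(8) = 2.09
(9) = -3.98
(10) = 7.66
(11) = -3.34
(12) = 3.92
(13) = -1.82
(14) = -2.43
(15) = -3.61
(16) = 5.38
(17) = -3.05
(18) = 2.42
(19) = -1.84
(20) = -2.36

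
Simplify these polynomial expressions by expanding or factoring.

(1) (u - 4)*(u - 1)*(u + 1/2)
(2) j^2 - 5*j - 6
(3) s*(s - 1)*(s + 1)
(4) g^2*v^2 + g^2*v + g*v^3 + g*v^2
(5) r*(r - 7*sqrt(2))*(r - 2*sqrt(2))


(1) = u^3 - 9*u^2/2 + 3*u/2 + 2
(2) = (j - 6)*(j + 1)
(3) = s^3 - s
(4) = v*(g + v)*(g*v + g)
(5) = r^3 - 9*sqrt(2)*r^2 + 28*r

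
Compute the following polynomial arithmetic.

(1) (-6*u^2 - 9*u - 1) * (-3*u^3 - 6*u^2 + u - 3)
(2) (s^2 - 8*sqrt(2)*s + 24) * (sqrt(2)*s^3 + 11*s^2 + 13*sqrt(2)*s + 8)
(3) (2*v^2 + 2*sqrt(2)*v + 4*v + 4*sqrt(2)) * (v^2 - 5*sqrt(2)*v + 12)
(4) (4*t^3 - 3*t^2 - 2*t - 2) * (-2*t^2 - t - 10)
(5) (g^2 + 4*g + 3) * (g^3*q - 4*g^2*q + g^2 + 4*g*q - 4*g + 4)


(1) = 18*u^5 + 63*u^4 + 51*u^3 + 15*u^2 + 26*u + 3
(2) = sqrt(2)*s^5 - 5*s^4 - 51*sqrt(2)*s^3 + 64*s^2 + 248*sqrt(2)*s + 192
(3) = 2*v^4 - 8*sqrt(2)*v^3 + 4*v^3 - 16*sqrt(2)*v^2 + 4*v^2 + 8*v + 24*sqrt(2)*v + 48*sqrt(2)
(4) = -8*t^5 + 2*t^4 - 33*t^3 + 36*t^2 + 22*t + 20
(5) = g^5*q + g^4 - 9*g^3*q + 4*g^2*q - 9*g^2 + 12*g*q + 4*g + 12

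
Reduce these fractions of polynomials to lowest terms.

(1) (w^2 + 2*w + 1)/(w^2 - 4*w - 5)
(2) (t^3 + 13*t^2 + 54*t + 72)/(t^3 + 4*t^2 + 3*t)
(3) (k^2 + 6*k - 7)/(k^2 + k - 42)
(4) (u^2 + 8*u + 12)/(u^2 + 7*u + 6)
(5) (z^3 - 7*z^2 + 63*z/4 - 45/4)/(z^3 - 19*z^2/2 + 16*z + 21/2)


(1) = (w + 1)/(w - 5)
(2) = (t^2 + 10*t + 24)/(t^2 + t)
(3) = (k - 1)/(k - 6)
(4) = (u + 2)/(u + 1)
(5) = (4*z^2 - 16*z + 15)/(4*z^2 - 26*z - 14)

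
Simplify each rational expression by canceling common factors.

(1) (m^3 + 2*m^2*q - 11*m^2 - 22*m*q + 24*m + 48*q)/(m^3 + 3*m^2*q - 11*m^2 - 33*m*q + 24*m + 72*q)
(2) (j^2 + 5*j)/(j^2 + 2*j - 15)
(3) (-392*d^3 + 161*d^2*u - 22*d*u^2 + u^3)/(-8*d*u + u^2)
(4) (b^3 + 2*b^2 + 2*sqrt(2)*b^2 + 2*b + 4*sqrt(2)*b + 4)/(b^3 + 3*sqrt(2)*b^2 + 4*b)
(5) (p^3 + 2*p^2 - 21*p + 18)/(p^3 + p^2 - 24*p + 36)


(1) = (m + 2*q)/(m + 3*q)
(2) = j/(j - 3)
(3) = (49*d^2 - 14*d*u + u^2)/u
(4) = (b^2 + b*(sqrt(2) + 2) + 2*sqrt(2))/(b^2 + 2*sqrt(2)*b)
(5) = (p - 1)/(p - 2)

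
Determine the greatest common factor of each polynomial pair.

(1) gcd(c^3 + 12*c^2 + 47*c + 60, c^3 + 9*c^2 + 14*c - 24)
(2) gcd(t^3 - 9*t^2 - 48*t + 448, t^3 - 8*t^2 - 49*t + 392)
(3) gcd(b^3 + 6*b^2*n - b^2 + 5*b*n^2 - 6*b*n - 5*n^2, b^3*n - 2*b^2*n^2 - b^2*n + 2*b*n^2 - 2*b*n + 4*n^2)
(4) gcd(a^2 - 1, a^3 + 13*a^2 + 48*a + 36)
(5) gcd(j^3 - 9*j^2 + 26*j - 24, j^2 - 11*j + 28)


(1) = gcd((c + 3)*(c + 4)*(c + 5), (c - 1)*(c + 4)*(c + 6)) = c + 4
(2) = gcd((t - 8)^2*(t + 7), (t - 8)*(t - 7)*(t + 7)) = t^2 - t - 56
(3) = 1
(4) = gcd((a - 1)*(a + 1), (a + 1)*(a + 6)^2) = a + 1
(5) = gcd((j - 4)*(j - 3)*(j - 2), (j - 7)*(j - 4)) = j - 4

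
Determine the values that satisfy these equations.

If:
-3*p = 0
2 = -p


Then:
No Solution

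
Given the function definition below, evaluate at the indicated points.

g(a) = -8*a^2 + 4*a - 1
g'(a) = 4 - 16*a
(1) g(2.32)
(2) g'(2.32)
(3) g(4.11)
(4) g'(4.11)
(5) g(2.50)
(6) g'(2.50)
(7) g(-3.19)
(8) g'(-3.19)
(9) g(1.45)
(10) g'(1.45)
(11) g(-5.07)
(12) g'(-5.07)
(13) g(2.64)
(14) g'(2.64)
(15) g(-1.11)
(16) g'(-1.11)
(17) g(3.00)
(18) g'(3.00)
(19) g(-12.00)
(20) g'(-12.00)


(1) = -34.78
(2) = -33.12
(3) = -119.70
(4) = -61.76
(5) = -41.00
(6) = -36.00
(7) = -95.17
(8) = 55.04
(9) = -12.02
(10) = -19.20
(11) = -226.92
(12) = 85.12
(13) = -46.20
(14) = -38.24
(15) = -15.30
(16) = 21.76
(17) = -61.00
(18) = -44.00
(19) = -1201.00
(20) = 196.00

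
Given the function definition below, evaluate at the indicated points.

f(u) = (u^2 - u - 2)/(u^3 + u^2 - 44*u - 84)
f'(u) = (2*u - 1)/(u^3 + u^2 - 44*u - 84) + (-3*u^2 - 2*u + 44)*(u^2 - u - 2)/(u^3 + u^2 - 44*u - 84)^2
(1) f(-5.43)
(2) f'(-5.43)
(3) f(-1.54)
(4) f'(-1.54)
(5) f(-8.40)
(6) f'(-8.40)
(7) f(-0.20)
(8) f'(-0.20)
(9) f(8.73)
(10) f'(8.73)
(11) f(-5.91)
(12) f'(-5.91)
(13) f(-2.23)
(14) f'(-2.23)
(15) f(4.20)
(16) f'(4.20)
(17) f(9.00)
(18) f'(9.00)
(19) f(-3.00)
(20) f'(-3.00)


(1) = 1.35
(2) = -2.36
(3) = -0.11
(4) = 0.48
(5) = -0.33
(6) = -0.13
(7) = 0.02
(8) = 0.00
(9) = 0.24
(10) = -0.12
(11) = 8.55
(12) = -94.96
(13) = 0.65
(14) = 2.04
(15) = -0.06
(16) = -0.05
(17) = 0.21
(18) = -0.09
(19) = 0.33
(20) = 0.02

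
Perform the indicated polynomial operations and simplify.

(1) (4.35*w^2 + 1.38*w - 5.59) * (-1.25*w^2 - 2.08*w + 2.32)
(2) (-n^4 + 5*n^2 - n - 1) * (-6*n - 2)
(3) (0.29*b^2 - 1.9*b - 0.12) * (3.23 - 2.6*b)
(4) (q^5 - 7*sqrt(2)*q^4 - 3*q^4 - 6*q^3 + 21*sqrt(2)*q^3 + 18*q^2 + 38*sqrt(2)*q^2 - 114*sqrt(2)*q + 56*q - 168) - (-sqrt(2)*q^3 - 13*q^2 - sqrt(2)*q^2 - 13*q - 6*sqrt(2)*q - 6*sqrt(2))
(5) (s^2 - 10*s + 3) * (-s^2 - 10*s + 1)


(1) = -5.4375*w^4 - 10.773*w^3 + 14.2091*w^2 + 14.8288*w - 12.9688
(2) = 6*n^5 + 2*n^4 - 30*n^3 - 4*n^2 + 8*n + 2
(3) = -0.754*b^3 + 5.8767*b^2 - 5.825*b - 0.3876
(4) = q^5 - 7*sqrt(2)*q^4 - 3*q^4 - 6*q^3 + 22*sqrt(2)*q^3 + 31*q^2 + 39*sqrt(2)*q^2 - 108*sqrt(2)*q + 69*q - 168 + 6*sqrt(2)
(5) = -s^4 + 98*s^2 - 40*s + 3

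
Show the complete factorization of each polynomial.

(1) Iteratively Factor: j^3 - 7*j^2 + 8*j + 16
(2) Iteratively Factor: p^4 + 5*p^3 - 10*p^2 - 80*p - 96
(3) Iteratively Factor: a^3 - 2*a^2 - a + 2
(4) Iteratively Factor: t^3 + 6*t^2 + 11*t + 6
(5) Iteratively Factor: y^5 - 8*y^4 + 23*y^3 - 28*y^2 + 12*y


(1) = (j - 4)*(j^2 - 3*j - 4) = (j - 4)^2*(j + 1)
(2) = (p + 2)*(p^3 + 3*p^2 - 16*p - 48) = (p - 4)*(p + 2)*(p^2 + 7*p + 12) = (p - 4)*(p + 2)*(p + 4)*(p + 3)
(3) = (a - 2)*(a^2 - 1) = (a - 2)*(a + 1)*(a - 1)
(4) = (t + 2)*(t^2 + 4*t + 3) = (t + 2)*(t + 3)*(t + 1)
(5) = (y)*(y^4 - 8*y^3 + 23*y^2 - 28*y + 12) = y*(y - 2)*(y^3 - 6*y^2 + 11*y - 6) = y*(y - 3)*(y - 2)*(y^2 - 3*y + 2) = y*(y - 3)*(y - 2)^2*(y - 1)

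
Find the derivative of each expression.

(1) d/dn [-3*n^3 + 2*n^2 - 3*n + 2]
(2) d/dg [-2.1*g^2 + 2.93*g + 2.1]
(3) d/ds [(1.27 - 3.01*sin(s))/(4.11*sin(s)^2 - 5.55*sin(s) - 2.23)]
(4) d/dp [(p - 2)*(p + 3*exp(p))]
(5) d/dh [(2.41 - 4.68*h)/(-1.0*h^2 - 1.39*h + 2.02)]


(1) = -9*n^2 + 4*n - 3
(2) = 2.93 - 4.2*g
(3) = (12.3711*sin(s)^2 - 10.4394*sin(s) + 13.7608)*cos(s)/(16.8921*sin(s)^4 - 45.621*sin(s)^3 + 12.4719*sin(s)^2 + 24.753*sin(s) + 4.9729)
(4) = p + (p - 2)*(3*exp(p) + 1) + 3*exp(p)
(5) = (-4.68*h^2 + 4.82*h - 6.1037)/(1.0*h^4 + 2.78*h^3 - 2.1079*h^2 - 5.6156*h + 4.0804)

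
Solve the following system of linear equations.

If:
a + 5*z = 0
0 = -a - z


Then:
a = 0
z = 0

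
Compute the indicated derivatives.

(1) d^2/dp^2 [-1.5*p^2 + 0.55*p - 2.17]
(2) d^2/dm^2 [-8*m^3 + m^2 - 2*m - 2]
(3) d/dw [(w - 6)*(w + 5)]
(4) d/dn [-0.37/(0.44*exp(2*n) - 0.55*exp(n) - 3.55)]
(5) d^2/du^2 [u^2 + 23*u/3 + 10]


(1) = -3.00000000000000
(2) = 2 - 48*m
(3) = 2*w - 1
(4) = (0.3256*exp(n) - 0.2035)*exp(n)/(-0.44*exp(2*n) + 0.55*exp(n) + 3.55)^2
(5) = 2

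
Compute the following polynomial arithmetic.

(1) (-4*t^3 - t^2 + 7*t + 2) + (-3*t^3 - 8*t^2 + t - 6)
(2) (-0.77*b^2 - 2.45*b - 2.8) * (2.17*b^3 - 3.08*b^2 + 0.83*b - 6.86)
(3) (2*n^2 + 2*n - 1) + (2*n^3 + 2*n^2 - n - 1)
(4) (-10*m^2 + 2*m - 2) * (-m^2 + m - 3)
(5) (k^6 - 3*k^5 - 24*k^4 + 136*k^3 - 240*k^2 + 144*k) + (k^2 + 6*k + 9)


(1) = -7*t^3 - 9*t^2 + 8*t - 4
(2) = -1.6709*b^5 - 2.9449*b^4 + 0.8309*b^3 + 11.8727*b^2 + 14.483*b + 19.208
(3) = 2*n^3 + 4*n^2 + n - 2
(4) = 10*m^4 - 12*m^3 + 34*m^2 - 8*m + 6
(5) = k^6 - 3*k^5 - 24*k^4 + 136*k^3 - 239*k^2 + 150*k + 9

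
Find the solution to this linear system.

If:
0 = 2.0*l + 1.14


Then:
l = -0.57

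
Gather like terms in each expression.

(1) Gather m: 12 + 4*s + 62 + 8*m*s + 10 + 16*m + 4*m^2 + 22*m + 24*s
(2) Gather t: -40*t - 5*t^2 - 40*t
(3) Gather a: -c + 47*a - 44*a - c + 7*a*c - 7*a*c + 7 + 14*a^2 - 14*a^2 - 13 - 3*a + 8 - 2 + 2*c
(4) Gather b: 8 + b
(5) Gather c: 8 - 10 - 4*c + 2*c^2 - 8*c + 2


(1) = 4*m^2 + m*(8*s + 38) + 28*s + 84
(2) = -5*t^2 - 80*t
(3) = 0
(4) = b + 8
(5) = 2*c^2 - 12*c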